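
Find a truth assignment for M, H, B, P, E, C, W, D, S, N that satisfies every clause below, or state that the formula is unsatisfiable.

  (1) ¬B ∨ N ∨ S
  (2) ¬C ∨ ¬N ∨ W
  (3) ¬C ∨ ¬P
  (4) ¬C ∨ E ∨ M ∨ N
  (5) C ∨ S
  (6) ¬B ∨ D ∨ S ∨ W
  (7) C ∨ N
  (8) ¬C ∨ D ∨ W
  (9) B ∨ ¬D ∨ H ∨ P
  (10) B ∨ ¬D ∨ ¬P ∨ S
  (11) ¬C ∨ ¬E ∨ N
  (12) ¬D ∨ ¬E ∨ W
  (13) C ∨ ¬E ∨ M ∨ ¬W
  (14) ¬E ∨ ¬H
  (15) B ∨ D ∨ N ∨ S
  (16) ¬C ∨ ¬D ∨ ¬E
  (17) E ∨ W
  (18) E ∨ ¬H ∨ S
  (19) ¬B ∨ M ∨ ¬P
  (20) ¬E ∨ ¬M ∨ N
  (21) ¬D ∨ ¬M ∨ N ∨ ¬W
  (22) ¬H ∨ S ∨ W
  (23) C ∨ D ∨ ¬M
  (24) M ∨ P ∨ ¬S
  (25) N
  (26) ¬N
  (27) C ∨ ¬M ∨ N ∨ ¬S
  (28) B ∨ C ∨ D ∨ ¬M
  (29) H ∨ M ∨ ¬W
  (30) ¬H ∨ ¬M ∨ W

The formula is unsatisfiable.

Case N = True:
  Clause (¬N) is falsified — contradiction.
Case N = False:
  Clause (N) is falsified — contradiction.
Both cases fail, so the formula is unsatisfiable.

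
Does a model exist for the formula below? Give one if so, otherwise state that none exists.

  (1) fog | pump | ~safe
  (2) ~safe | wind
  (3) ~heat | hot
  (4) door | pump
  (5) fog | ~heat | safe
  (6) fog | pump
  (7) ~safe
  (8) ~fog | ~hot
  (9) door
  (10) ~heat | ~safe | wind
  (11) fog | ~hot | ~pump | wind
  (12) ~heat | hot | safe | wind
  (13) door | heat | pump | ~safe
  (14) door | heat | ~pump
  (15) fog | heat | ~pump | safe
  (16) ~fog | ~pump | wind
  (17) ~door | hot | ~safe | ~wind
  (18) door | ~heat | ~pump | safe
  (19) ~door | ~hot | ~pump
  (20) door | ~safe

Unit clause (~safe) forces safe = False.
Unit clause (door) forces door = True.
Try heat = True:
  (~heat | hot) forces hot = True.
  (fog | ~heat | safe) forces fog = True.
  clause (~fog | ~hot) is falsified — backtrack.
So heat = False.
Set fog = True.
  then (~fog | ~hot) forces hot = False.
Set wind = True.
Set pump = False.
All clauses satisfied.

heat = False; fog = True; wind = True; pump = False; safe = False; hot = False; door = True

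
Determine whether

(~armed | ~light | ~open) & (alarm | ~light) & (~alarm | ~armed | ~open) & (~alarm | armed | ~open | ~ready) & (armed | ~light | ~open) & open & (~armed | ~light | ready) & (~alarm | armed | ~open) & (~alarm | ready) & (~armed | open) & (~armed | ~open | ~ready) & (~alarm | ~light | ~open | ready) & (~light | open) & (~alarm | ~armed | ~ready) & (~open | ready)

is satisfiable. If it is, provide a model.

Unit clause (open) forces open = True.
In (~open | ready) only ready is left, so ready = True.
In (~armed | ~open | ~ready) only ~armed is left, so armed = False.
In (~alarm | armed | ~open | ~ready) only ~alarm is left, so alarm = False.
In (armed | ~light | ~open) only ~light is left, so light = False.
All clauses satisfied.

light = False, alarm = False, ready = True, armed = False, open = True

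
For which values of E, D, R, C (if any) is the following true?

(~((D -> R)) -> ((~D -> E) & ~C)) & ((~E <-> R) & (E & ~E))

UNSATISFIABLE

Case E = True: the conjunct ~E is False.
Case E = False: the conjunct E is False.
Both cases fail — unsatisfiable.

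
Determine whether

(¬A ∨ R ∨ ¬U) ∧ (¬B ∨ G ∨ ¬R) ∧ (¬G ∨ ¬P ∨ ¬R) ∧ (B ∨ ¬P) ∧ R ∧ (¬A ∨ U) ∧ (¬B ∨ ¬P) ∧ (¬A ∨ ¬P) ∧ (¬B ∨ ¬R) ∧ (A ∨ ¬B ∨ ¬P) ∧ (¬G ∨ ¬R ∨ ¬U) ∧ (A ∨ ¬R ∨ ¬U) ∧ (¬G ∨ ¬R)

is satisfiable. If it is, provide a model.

U: True; G: False; R: True; P: False; A: True; B: False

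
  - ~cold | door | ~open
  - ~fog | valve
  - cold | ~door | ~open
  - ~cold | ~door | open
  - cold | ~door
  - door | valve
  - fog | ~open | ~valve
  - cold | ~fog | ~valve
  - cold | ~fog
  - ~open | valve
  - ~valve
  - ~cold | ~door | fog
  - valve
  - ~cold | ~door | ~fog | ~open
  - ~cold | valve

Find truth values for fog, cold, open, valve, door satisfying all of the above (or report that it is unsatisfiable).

Case valve = True:
  Clause (~valve) is falsified — contradiction.
Case valve = False:
  Clause (valve) is falsified — contradiction.
Both cases fail, so the formula is unsatisfiable.

UNSATISFIABLE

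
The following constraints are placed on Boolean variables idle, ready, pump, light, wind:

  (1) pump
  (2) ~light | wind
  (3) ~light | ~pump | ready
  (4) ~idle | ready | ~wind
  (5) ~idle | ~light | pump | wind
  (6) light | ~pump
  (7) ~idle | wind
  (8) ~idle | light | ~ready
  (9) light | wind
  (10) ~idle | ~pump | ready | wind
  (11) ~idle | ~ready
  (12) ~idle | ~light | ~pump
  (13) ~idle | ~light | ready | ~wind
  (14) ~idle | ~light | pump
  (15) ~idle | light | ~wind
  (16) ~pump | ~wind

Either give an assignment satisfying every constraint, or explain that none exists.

Case pump = True:
  (light | ~pump) forces light = True.
  (~light | wind) forces wind = True.
  Clause (~pump | ~wind) is falsified — contradiction.
Case pump = False:
  Clause (pump) is falsified — contradiction.
Both cases fail, so the formula is unsatisfiable.

Unsatisfiable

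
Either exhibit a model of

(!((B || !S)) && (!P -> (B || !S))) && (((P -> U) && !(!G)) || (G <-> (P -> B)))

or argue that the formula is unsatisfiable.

P = True; B = False; G = True; S = True; U = True

  !((B || !S)) && (!P -> (B || !S)) = True
    !((B || !S)) = True
      B || !S = False
        !S = False
    !P -> (B || !S) = True
      !P = False
      B || !S = False
        !S = False
  ((P -> U) && !(!G)) || (G <-> (P -> B)) = True
    (P -> U) && !(!G) = True
      P -> U = True
      !(!G) = True
        !G = False
    G <-> (P -> B) = False
      P -> B = False
Both conjuncts True, so the formula holds.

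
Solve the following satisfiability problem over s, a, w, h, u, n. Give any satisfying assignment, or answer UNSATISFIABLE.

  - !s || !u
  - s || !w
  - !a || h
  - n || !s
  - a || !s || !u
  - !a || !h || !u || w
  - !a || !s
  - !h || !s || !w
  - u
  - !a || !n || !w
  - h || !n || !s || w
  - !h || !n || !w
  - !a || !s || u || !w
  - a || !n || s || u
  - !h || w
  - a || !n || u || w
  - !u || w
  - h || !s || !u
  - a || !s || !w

Unsatisfiable — no assignment works.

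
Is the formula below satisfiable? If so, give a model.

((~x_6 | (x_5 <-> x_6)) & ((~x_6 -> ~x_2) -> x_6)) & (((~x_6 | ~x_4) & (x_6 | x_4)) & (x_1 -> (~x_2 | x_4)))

x_1 = False, x_2 = True, x_4 = True, x_5 = True, x_6 = False

  (~x_6 | (x_5 <-> x_6)) & ((~x_6 -> ~x_2) -> x_6) = True
    ~x_6 | (x_5 <-> x_6) = True
      ~x_6 = True
      x_5 <-> x_6 = False
    (~x_6 -> ~x_2) -> x_6 = True
      ~x_6 -> ~x_2 = False
        ~x_6 = True
        ~x_2 = False
  ((~x_6 | ~x_4) & (x_6 | x_4)) & (x_1 -> (~x_2 | x_4)) = True
    (~x_6 | ~x_4) & (x_6 | x_4) = True
      ~x_6 | ~x_4 = True
        ~x_6 = True
        ~x_4 = False
      x_6 | x_4 = True
    x_1 -> (~x_2 | x_4) = True
      ~x_2 | x_4 = True
        ~x_2 = False
Both conjuncts True, so the formula holds.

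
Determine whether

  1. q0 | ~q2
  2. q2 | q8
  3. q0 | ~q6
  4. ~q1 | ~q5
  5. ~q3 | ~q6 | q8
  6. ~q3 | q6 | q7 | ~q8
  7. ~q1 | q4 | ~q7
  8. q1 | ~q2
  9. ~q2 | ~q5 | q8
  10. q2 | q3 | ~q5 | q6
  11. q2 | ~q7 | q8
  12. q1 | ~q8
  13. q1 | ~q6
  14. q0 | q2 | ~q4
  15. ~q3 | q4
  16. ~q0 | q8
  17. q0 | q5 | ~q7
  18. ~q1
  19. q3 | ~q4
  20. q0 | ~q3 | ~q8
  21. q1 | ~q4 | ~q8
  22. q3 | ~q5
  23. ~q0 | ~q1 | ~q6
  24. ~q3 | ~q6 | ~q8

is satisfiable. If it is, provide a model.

UNSATISFIABLE

Case q1 = True:
  Clause (~q1) is falsified — contradiction.
Case q1 = False:
  (q1 | ~q2) forces q2 = False.
  (q2 | q8) forces q8 = True.
  Clause (q1 | ~q8) is falsified — contradiction.
Both cases fail, so the formula is unsatisfiable.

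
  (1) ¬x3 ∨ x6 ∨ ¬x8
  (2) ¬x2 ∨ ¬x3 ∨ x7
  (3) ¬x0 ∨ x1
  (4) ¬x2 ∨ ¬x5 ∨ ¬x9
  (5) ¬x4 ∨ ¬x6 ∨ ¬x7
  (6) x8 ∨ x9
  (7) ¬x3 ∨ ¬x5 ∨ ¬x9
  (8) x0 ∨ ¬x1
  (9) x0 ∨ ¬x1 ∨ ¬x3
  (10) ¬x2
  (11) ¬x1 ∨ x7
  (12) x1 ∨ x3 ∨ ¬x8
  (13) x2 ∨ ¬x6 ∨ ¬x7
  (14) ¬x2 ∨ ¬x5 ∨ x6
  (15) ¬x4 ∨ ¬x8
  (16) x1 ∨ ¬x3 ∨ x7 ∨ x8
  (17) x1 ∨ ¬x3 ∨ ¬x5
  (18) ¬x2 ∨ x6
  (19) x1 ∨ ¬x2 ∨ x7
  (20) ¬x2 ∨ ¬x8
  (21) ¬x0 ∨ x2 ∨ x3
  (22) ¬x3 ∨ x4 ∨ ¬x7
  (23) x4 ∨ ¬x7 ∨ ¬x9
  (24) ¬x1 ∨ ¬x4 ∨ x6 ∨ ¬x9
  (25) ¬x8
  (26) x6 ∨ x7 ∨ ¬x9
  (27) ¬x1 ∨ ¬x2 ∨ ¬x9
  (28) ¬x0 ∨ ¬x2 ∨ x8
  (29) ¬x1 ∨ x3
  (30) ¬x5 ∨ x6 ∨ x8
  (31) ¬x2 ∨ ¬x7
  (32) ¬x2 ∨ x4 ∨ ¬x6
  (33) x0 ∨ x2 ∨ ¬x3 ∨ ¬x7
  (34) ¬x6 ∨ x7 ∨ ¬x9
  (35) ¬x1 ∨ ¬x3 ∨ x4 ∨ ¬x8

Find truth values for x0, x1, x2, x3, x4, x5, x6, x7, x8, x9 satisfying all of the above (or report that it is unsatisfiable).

Unit clause (¬x2) forces x2 = False.
Unit clause (¬x8) forces x8 = False.
In (x8 ∨ x9) only x9 is left, so x9 = True.
Set x0 = False.
  then (x0 ∨ ¬x1) forces x1 = False.
Set x3 = False.
Set x4 = True.
Set x5 = False.
Try x6 = True:
  (¬x4 ∨ ¬x6 ∨ ¬x7) forces x7 = False.
  clause (¬x6 ∨ x7 ∨ ¬x9) is falsified — backtrack.
So x6 = False.
  then (x6 ∨ x7 ∨ ¬x9) forces x7 = True.
All clauses satisfied.

x0 = False, x1 = False, x2 = False, x3 = False, x4 = True, x5 = False, x6 = False, x7 = True, x8 = False, x9 = True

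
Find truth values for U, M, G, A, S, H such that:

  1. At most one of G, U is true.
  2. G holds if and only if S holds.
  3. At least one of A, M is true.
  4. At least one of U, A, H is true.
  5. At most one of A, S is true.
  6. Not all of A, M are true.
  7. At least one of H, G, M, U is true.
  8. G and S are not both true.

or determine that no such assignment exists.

U = True, M = True, G = False, A = False, S = False, H = False

  (1) {G, U}: 1 true — at most one ✓
  (2) G=F, S=F — same ✓
  (3) {A, M}: 1 true — at least one ✓
  (4) {U, A, H}: 1 true — at least one ✓
  (5) {A, S}: 0 true — at most one ✓
  (6) {A, M}: 1/2 true — not all ✓
  (7) {H, G, M, U}: 2 true — at least one ✓
  (8) G=F, S=F — not both ✓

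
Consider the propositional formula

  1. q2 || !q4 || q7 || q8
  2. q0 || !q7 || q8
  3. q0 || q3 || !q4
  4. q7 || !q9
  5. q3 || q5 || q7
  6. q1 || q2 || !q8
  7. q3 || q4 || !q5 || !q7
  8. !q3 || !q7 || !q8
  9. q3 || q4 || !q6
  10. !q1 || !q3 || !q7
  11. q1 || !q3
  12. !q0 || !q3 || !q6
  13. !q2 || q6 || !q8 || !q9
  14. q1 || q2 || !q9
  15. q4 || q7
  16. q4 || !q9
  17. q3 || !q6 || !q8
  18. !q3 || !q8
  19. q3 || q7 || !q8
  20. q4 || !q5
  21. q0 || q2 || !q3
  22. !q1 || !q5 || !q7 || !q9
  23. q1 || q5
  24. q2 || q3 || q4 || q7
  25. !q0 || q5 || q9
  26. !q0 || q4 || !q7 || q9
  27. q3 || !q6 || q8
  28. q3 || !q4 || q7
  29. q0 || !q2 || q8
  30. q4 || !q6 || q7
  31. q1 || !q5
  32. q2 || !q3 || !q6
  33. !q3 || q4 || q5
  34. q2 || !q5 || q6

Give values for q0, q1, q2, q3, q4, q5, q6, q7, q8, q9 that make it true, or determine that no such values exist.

Set q0 = True.
Set q1 = True.
Set q2 = True.
Set q3 = False.
Set q4 = True.
  then (q3 || !q4 || q7) forces q7 = True.
Set q5 = True.
  then (!q1 || !q5 || !q7 || !q9) forces q9 = False.
Try q6 = True:
  (q3 || !q6 || !q8) forces q8 = False.
  clause (q3 || !q6 || q8) is falsified — backtrack.
So q6 = False.
Set q8 = False.
All clauses satisfied.

q0 = True, q1 = True, q2 = True, q3 = False, q4 = True, q5 = True, q6 = False, q7 = True, q8 = False, q9 = False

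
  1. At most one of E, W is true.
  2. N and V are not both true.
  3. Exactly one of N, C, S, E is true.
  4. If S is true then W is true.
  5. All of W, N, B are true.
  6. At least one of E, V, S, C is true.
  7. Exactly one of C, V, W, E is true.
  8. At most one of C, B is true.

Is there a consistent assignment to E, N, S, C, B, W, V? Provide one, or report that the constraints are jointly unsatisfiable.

The formula is unsatisfiable.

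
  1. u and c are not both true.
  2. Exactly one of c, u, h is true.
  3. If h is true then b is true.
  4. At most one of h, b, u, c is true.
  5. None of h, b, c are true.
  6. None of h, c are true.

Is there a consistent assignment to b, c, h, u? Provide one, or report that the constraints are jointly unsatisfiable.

b=F; c=F; h=F; u=T

  (1) u=T, c=F — not both ✓
  (2) {c, u, h}: 1 true — exactly one ✓
  (3) h=F ⇒ b: vacuous ✓
  (4) {h, b, u, c}: 1 true — at most one ✓
  (5) {h, b, c}: 0 true — none ✓
  (6) {h, c}: 0 true — none ✓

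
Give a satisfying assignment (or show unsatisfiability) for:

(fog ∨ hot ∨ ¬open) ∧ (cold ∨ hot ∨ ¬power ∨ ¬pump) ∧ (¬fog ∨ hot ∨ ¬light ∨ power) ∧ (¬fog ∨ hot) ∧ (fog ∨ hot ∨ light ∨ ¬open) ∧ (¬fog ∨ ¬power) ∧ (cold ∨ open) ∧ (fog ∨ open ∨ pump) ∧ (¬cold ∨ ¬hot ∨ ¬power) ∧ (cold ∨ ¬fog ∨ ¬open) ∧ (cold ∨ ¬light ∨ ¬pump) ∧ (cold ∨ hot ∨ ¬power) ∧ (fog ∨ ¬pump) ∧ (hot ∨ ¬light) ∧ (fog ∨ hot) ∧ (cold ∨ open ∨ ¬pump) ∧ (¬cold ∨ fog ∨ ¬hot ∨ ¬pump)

Set open = True.
Set light = False.
Try hot = False:
  (fog ∨ hot ∨ ¬open) forces fog = True.
  clause (¬fog ∨ hot) is falsified — backtrack.
So hot = True.
Set cold = True.
  then (¬cold ∨ ¬hot ∨ ¬power) forces power = False.
Set fog = False.
  then (fog ∨ ¬pump) forces pump = False.
All clauses satisfied.

open = True; light = False; hot = True; cold = True; fog = False; power = False; pump = False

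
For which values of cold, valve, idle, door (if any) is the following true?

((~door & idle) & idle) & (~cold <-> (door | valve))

cold: False; valve: True; idle: True; door: False

  (~door & idle) & idle = True
    ~door & idle = True
      ~door = True
  ~cold <-> (door | valve) = True
    ~cold = True
    door | valve = True
Both conjuncts True, so the formula holds.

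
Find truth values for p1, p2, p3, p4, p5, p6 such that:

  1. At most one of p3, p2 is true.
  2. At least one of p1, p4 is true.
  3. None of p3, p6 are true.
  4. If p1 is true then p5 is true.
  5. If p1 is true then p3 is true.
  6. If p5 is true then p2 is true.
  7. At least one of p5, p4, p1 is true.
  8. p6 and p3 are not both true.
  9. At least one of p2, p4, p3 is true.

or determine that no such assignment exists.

p1=F, p2=T, p3=F, p4=T, p5=F, p6=F

  (1) {p3, p2}: 1 true — at most one ✓
  (2) {p1, p4}: 1 true — at least one ✓
  (3) {p3, p6}: 0 true — none ✓
  (4) p1=F ⇒ p5: vacuous ✓
  (5) p1=F ⇒ p3: vacuous ✓
  (6) p5=F ⇒ p2: vacuous ✓
  (7) {p5, p4, p1}: 1 true — at least one ✓
  (8) p6=F, p3=F — not both ✓
  (9) {p2, p4, p3}: 2 true — at least one ✓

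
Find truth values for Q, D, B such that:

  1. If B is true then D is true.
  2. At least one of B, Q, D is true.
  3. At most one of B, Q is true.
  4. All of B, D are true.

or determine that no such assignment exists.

Q = False; D = True; B = True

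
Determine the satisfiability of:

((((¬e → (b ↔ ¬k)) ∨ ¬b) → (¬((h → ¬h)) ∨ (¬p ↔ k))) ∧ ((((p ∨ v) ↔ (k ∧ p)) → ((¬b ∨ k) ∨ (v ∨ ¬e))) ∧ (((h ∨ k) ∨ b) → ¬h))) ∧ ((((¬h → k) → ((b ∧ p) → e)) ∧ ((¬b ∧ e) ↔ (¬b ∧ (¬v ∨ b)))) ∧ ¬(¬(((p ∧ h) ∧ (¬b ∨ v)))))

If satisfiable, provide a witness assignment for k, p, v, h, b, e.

Case h = True: the conjunct ((h ∨ k) ∨ b) → ¬h becomes (True ∨ b) → ¬True = False.
Case h = False: the conjunct ¬(¬(((p ∧ h) ∧ (¬b ∨ v)))) becomes ¬(¬False) = False.
Both cases fail — unsatisfiable.

Unsatisfiable — no assignment works.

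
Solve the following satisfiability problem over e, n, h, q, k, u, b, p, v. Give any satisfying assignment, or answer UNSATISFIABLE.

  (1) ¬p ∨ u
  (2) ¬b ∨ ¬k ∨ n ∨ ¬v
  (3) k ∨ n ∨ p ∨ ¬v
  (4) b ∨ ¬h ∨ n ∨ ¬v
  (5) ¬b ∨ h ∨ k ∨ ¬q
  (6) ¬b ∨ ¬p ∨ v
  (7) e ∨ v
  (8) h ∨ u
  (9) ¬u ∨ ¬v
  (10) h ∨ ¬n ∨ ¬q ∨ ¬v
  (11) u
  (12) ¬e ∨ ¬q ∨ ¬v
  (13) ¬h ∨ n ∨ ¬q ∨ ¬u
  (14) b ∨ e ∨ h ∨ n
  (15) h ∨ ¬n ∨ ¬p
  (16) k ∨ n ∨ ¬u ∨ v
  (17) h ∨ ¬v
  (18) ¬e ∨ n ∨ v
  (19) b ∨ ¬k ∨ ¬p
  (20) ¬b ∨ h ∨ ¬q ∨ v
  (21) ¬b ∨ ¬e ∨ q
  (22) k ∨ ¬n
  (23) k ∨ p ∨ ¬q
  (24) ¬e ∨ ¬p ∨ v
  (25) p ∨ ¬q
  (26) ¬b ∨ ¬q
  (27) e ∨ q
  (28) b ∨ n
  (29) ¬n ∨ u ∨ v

Unit clause (u) forces u = True.
In (¬u ∨ ¬v) only ¬v is left, so v = False.
In (e ∨ v) only e is left, so e = True.
In (¬e ∨ n ∨ v) only n is left, so n = True.
In (k ∨ ¬n) only k is left, so k = True.
In (¬e ∨ ¬p ∨ v) only ¬p is left, so p = False.
In (p ∨ ¬q) only ¬q is left, so q = False.
In (¬b ∨ ¬e ∨ q) only ¬b is left, so b = False.
Set h = True.
All clauses satisfied.

e = True, n = True, h = True, q = False, k = True, u = True, b = False, p = False, v = False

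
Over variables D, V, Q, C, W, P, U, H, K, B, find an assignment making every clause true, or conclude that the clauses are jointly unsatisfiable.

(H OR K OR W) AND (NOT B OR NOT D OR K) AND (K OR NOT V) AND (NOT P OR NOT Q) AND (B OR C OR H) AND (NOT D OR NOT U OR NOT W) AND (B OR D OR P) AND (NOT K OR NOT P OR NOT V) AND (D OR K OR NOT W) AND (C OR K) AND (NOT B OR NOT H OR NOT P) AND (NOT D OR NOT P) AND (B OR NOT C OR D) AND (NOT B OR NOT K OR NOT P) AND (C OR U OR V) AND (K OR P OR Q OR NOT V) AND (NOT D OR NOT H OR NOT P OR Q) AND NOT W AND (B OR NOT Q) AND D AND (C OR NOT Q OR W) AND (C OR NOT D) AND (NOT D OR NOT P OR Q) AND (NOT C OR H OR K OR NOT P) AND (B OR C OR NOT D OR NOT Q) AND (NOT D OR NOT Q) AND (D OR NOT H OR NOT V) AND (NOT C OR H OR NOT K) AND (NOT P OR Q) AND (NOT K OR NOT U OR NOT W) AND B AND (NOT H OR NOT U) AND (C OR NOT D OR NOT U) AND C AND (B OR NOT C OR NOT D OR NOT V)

Unit clause (NOT W) forces W = False.
Unit clause (D) forces D = True.
In (C OR NOT D) only C is left, so C = True.
In (NOT D OR NOT Q) only NOT Q is left, so Q = False.
In (NOT P OR Q) only NOT P is left, so P = False.
Unit clause (B) forces B = True.
In (NOT B OR NOT D OR K) only K is left, so K = True.
In (NOT C OR H OR NOT K) only H is left, so H = True.
In (NOT H OR NOT U) only NOT U is left, so U = False.
Set V = False.
All clauses satisfied.

D = True, V = False, Q = False, C = True, W = False, P = False, U = False, H = True, K = True, B = True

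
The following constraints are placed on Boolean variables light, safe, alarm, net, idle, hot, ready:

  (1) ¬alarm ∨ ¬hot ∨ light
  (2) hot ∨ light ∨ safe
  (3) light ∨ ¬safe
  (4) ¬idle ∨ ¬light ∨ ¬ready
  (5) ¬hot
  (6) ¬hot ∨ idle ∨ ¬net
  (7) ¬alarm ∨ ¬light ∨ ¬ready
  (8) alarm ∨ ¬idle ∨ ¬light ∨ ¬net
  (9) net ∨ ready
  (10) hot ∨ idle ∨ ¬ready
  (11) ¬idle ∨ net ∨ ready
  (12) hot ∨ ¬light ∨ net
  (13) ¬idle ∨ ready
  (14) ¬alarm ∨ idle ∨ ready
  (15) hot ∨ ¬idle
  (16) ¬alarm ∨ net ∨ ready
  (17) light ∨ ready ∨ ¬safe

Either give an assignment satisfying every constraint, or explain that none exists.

light: True, safe: False, alarm: False, net: True, idle: False, hot: False, ready: False

Unit clause (¬hot) forces hot = False.
In (hot ∨ ¬idle) only ¬idle is left, so idle = False.
In (hot ∨ idle ∨ ¬ready) only ¬ready is left, so ready = False.
In (¬alarm ∨ idle ∨ ready) only ¬alarm is left, so alarm = False.
In (net ∨ ready) only net is left, so net = True.
Set light = True.
Set safe = False.
All clauses satisfied.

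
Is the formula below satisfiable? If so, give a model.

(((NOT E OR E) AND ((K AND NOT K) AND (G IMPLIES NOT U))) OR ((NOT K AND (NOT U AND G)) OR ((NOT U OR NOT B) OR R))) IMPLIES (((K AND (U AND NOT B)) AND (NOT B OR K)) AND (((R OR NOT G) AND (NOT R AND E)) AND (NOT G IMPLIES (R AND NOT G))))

U: True, R: False, G: True, B: True, K: False, E: True

  (((NOT E OR E) AND ((K AND NOT K) AND (G IMPLIES NOT U))) OR ((NOT K AND (NOT U AND G)) OR ((NOT U OR NOT B) OR R))) IMPLIES (((K AND (U AND NOT B)) AND (NOT B OR K)) AND (((R OR NOT G) AND (NOT R AND E)) AND (NOT G IMPLIES (R AND NOT G)))) = True
    ((NOT E OR E) AND ((K AND NOT K) AND (G IMPLIES NOT U))) OR ((NOT K AND (NOT U AND G)) OR ((NOT U OR NOT B) OR R)) = False
      (NOT E OR E) AND ((K AND NOT K) AND (G IMPLIES NOT U)) = False
        NOT E OR E = True
          NOT E = False
        (K AND NOT K) AND (G IMPLIES NOT U) = False
          K AND NOT K = False
            NOT K = True
          G IMPLIES NOT U = False
            NOT U = False
      (NOT K AND (NOT U AND G)) OR ((NOT U OR NOT B) OR R) = False
        NOT K AND (NOT U AND G) = False
          NOT K = True
          NOT U AND G = False
            NOT U = False
        (NOT U OR NOT B) OR R = False
          NOT U OR NOT B = False
            NOT U = False
            NOT B = False
    ((K AND (U AND NOT B)) AND (NOT B OR K)) AND (((R OR NOT G) AND (NOT R AND E)) AND (NOT G IMPLIES (R AND NOT G))) = False
      (K AND (U AND NOT B)) AND (NOT B OR K) = False
        K AND (U AND NOT B) = False
          U AND NOT B = False
            NOT B = False
        NOT B OR K = False
          NOT B = False
      ((R OR NOT G) AND (NOT R AND E)) AND (NOT G IMPLIES (R AND NOT G)) = False
        (R OR NOT G) AND (NOT R AND E) = False
          R OR NOT G = False
            NOT G = False
          NOT R AND E = True
            NOT R = True
        NOT G IMPLIES (R AND NOT G) = True
          NOT G = False
          R AND NOT G = False
            NOT G = False
The formula evaluates to True.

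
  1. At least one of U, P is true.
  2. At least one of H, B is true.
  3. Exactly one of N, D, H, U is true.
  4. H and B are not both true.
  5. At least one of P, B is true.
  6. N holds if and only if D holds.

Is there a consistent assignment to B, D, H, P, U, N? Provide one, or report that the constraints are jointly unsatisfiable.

B: False, D: False, H: True, P: True, U: False, N: False

  (1) {U, P}: 1 true — at least one ✓
  (2) {H, B}: 1 true — at least one ✓
  (3) {N, D, H, U}: 1 true — exactly one ✓
  (4) H=T, B=F — not both ✓
  (5) {P, B}: 1 true — at least one ✓
  (6) N=F, D=F — same ✓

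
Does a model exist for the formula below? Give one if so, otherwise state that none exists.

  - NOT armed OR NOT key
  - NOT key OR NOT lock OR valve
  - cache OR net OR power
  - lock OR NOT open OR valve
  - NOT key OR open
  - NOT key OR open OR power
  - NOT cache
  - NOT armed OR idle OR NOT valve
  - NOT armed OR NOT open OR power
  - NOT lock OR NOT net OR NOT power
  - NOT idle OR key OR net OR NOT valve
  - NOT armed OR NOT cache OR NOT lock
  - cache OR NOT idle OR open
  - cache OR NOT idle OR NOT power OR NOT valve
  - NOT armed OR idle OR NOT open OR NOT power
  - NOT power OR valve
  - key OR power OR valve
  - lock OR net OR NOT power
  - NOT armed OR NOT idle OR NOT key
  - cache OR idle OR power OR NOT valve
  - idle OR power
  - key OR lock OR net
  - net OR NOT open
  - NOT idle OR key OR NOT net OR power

Unit clause (NOT cache) forces cache = False.
Set power = True.
  then (NOT power OR valve) forces valve = True.
  then (cache OR NOT idle OR NOT power OR NOT valve) forces idle = False.
  then (NOT armed OR idle OR NOT valve) forces armed = False.
Set key = False.
Set lock = False.
  then (lock OR net OR NOT power) forces net = True.
Set open = True.
All clauses satisfied.

power: True, key: False, valve: True, lock: False, net: True, idle: False, cache: False, armed: False, open: True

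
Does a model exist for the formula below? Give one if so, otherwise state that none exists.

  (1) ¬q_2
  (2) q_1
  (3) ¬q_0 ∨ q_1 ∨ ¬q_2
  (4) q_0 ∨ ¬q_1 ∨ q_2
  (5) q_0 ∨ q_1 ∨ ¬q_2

q_0 = True, q_1 = True, q_2 = False

Unit clause (¬q_2) forces q_2 = False.
Unit clause (q_1) forces q_1 = True.
In (q_0 ∨ ¬q_1 ∨ q_2) only q_0 is left, so q_0 = True.
All clauses satisfied.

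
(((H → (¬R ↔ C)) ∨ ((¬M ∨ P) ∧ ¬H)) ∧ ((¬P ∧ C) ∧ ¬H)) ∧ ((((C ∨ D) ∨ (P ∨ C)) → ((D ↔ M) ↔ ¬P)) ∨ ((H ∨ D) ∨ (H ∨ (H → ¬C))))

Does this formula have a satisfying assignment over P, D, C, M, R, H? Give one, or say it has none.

P=F; D=T; C=T; M=T; R=F; H=F

  ((H → (¬R ↔ C)) ∨ ((¬M ∨ P) ∧ ¬H)) ∧ ((¬P ∧ C) ∧ ¬H) = True
    (H → (¬R ↔ C)) ∨ ((¬M ∨ P) ∧ ¬H) = True
      H → (¬R ↔ C) = True
        ¬R ↔ C = True
          ¬R = True
      (¬M ∨ P) ∧ ¬H = False
        ¬M ∨ P = False
          ¬M = False
        ¬H = True
    (¬P ∧ C) ∧ ¬H = True
      ¬P ∧ C = True
        ¬P = True
      ¬H = True
  (((C ∨ D) ∨ (P ∨ C)) → ((D ↔ M) ↔ ¬P)) ∨ ((H ∨ D) ∨ (H ∨ (H → ¬C))) = True
    ((C ∨ D) ∨ (P ∨ C)) → ((D ↔ M) ↔ ¬P) = True
      (C ∨ D) ∨ (P ∨ C) = True
        C ∨ D = True
        P ∨ C = True
      (D ↔ M) ↔ ¬P = True
        D ↔ M = True
        ¬P = True
    (H ∨ D) ∨ (H ∨ (H → ¬C)) = True
      H ∨ D = True
      H ∨ (H → ¬C) = True
        H → ¬C = True
          ¬C = False
Both conjuncts True, so the formula holds.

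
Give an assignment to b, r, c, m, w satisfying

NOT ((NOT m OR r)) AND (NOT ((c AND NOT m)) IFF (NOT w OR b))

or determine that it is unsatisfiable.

b = True, r = False, c = True, m = True, w = False

  NOT ((NOT m OR r)) = True
    NOT m OR r = False
      NOT m = False
  NOT ((c AND NOT m)) IFF (NOT w OR b) = True
    NOT ((c AND NOT m)) = True
      c AND NOT m = False
        NOT m = False
    NOT w OR b = True
      NOT w = True
Both conjuncts True, so the formula holds.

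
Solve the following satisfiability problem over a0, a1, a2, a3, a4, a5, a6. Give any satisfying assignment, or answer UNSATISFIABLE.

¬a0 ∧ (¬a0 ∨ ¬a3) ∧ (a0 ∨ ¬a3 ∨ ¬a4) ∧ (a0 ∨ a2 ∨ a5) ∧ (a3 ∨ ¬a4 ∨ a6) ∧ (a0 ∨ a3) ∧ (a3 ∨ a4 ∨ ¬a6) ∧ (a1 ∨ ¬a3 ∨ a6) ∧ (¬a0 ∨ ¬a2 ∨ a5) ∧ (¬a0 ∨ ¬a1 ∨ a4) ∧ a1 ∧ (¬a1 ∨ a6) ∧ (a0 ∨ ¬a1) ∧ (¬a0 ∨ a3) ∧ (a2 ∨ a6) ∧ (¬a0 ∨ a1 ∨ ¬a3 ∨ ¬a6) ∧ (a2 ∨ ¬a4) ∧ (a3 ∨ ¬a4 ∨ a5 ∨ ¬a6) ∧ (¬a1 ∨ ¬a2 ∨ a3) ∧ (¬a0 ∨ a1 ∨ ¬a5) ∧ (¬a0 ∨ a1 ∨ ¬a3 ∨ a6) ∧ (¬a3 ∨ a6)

UNSATISFIABLE

Case a1 = True:
  (¬a0) forces a0 = False.
  Clause (a0 ∨ ¬a1) is falsified — contradiction.
Case a1 = False:
  Clause (a1) is falsified — contradiction.
Both cases fail, so the formula is unsatisfiable.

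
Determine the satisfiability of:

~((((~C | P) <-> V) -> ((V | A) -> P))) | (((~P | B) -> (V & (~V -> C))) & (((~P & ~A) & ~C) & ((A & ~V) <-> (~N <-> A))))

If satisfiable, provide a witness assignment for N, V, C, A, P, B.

N = False, V = True, C = False, A = True, P = False, B = True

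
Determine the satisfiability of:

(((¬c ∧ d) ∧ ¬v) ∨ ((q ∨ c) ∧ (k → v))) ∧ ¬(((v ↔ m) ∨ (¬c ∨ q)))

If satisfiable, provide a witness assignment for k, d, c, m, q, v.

k=F, d=F, c=T, m=T, q=F, v=F

  ((¬c ∧ d) ∧ ¬v) ∨ ((q ∨ c) ∧ (k → v)) = True
    (¬c ∧ d) ∧ ¬v = False
      ¬c ∧ d = False
        ¬c = False
      ¬v = True
    (q ∨ c) ∧ (k → v) = True
      q ∨ c = True
      k → v = True
  ¬(((v ↔ m) ∨ (¬c ∨ q))) = True
    (v ↔ m) ∨ (¬c ∨ q) = False
      v ↔ m = False
      ¬c ∨ q = False
        ¬c = False
Both conjuncts True, so the formula holds.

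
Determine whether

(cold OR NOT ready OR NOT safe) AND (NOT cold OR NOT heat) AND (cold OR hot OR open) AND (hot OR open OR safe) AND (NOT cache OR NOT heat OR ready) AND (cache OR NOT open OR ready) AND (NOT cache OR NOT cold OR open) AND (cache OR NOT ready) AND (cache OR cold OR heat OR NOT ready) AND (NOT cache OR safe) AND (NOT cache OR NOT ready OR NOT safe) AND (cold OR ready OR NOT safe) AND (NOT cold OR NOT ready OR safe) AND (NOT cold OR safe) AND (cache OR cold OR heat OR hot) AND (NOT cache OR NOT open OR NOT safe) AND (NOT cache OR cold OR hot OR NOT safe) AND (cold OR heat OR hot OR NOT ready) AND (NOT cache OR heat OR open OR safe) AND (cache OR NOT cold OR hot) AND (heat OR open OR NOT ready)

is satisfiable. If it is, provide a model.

ready = False, heat = False, cold = False, safe = False, hot = True, open = False, cache = False

Try ready = True:
  (cache OR NOT ready) forces cache = True.
  (NOT cache OR safe) forces safe = True.
  clause (NOT cache OR NOT ready OR NOT safe) is falsified — backtrack.
So ready = False.
Set heat = False.
Set cold = False.
  then (cold OR ready OR NOT safe) forces safe = False.
  then (NOT cache OR safe) forces cache = False.
  then (cache OR cold OR heat OR hot) forces hot = True.
  then (cache OR NOT open OR ready) forces open = False.
All clauses satisfied.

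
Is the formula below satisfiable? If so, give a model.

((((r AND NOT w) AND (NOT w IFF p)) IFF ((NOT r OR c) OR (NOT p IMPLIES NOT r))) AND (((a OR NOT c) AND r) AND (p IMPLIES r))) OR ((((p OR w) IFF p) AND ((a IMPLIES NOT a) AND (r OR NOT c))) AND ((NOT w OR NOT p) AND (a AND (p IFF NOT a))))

r = True, w = False, p = True, c = True, a = True

  ((((r AND NOT w) AND (NOT w IFF p)) IFF ((NOT r OR c) OR (NOT p IMPLIES NOT r))) AND (((a OR NOT c) AND r) AND (p IMPLIES r))) OR ((((p OR w) IFF p) AND ((a IMPLIES NOT a) AND (r OR NOT c))) AND ((NOT w OR NOT p) AND (a AND (p IFF NOT a)))) = True
    (((r AND NOT w) AND (NOT w IFF p)) IFF ((NOT r OR c) OR (NOT p IMPLIES NOT r))) AND (((a OR NOT c) AND r) AND (p IMPLIES r)) = True
      ((r AND NOT w) AND (NOT w IFF p)) IFF ((NOT r OR c) OR (NOT p IMPLIES NOT r)) = True
        (r AND NOT w) AND (NOT w IFF p) = True
          r AND NOT w = True
            NOT w = True
          NOT w IFF p = True
            NOT w = True
        (NOT r OR c) OR (NOT p IMPLIES NOT r) = True
          NOT r OR c = True
            NOT r = False
          NOT p IMPLIES NOT r = True
            NOT p = False
            NOT r = False
      ((a OR NOT c) AND r) AND (p IMPLIES r) = True
        (a OR NOT c) AND r = True
          a OR NOT c = True
            NOT c = False
        p IMPLIES r = True
    (((p OR w) IFF p) AND ((a IMPLIES NOT a) AND (r OR NOT c))) AND ((NOT w OR NOT p) AND (a AND (p IFF NOT a))) = False
      ((p OR w) IFF p) AND ((a IMPLIES NOT a) AND (r OR NOT c)) = False
        (p OR w) IFF p = True
          p OR w = True
        (a IMPLIES NOT a) AND (r OR NOT c) = False
          a IMPLIES NOT a = False
            NOT a = False
          r OR NOT c = True
            NOT c = False
      (NOT w OR NOT p) AND (a AND (p IFF NOT a)) = False
        NOT w OR NOT p = True
          NOT w = True
          NOT p = False
        a AND (p IFF NOT a) = False
          p IFF NOT a = False
            NOT a = False
The formula evaluates to True.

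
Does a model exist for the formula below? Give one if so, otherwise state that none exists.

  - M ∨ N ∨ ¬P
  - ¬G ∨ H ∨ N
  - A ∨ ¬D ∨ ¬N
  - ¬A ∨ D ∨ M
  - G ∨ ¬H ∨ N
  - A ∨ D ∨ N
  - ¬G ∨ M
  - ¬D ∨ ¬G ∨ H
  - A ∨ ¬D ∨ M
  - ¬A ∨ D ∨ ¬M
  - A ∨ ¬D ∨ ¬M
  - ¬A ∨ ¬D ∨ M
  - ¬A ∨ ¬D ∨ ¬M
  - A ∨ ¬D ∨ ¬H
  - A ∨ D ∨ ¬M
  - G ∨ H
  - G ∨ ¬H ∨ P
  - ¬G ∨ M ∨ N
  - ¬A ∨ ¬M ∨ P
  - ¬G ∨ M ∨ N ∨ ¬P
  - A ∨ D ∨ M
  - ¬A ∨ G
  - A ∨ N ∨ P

Case A = True:
  (¬A ∨ G) forces G = True.
  (¬G ∨ M) forces M = True.
  (¬A ∨ D ∨ ¬M) forces D = True.
  Clause (¬A ∨ ¬D ∨ ¬M) is falsified — contradiction.
Case A = False:
  If D = True:
    (A ∨ ¬D ∨ ¬N) forces N = False.
    (A ∨ ¬D ∨ M) forces M = True.
    clause (A ∨ ¬D ∨ ¬M) is falsified.
  If D = False:
    (A ∨ D ∨ N) forces N = True.
    (A ∨ D ∨ ¬M) forces M = False.
    clause (A ∨ D ∨ M) is falsified.
  Every sub-case reaches a contradiction.
Both cases fail, so the formula is unsatisfiable.

UNSATISFIABLE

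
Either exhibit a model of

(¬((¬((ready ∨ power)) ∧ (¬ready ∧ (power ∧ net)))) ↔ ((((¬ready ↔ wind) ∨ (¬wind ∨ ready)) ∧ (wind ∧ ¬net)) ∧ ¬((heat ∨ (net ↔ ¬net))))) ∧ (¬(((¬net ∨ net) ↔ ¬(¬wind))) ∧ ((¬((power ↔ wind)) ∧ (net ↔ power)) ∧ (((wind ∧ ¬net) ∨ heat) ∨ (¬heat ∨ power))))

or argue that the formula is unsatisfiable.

Case net = True: the formula simplifies to (¬((ready ∨ power)) ∧ (¬ready ∧ power)) ∧ (¬(¬(¬wind)) ∧ ((¬((power ↔ wind)) ∧ power) ∧ (heat ∨ (¬heat ∨ power)))).
  power = True: the conjunct ¬((ready ∨ power)) becomes ¬((ready ∨ True)) = False.
  power = False: the conjunct power is False.
Case net = False: the formula simplifies to ((((¬ready ↔ wind) ∨ (¬wind ∨ ready)) ∧ wind) ∧ ¬heat) ∧ (¬(¬(¬wind)) ∧ ((¬((power ↔ wind)) ∧ ¬power) ∧ ((wind ∨ heat) ∨ (¬heat ∨ power)))).
  wind = True: the conjunct ¬(¬(¬wind)) becomes ¬(¬False) = False.
  wind = False: the conjunct wind is False.
Both cases fail — unsatisfiable.

The formula is unsatisfiable.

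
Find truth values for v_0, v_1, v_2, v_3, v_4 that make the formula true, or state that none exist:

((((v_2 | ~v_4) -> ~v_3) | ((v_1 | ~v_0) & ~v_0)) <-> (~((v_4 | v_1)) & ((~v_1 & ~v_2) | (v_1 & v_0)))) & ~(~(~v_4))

v_0 = False; v_1 = False; v_2 = False; v_3 = False; v_4 = False

  (((v_2 | ~v_4) -> ~v_3) | ((v_1 | ~v_0) & ~v_0)) <-> (~((v_4 | v_1)) & ((~v_1 & ~v_2) | (v_1 & v_0))) = True
    ((v_2 | ~v_4) -> ~v_3) | ((v_1 | ~v_0) & ~v_0) = True
      (v_2 | ~v_4) -> ~v_3 = True
        v_2 | ~v_4 = True
          ~v_4 = True
        ~v_3 = True
      (v_1 | ~v_0) & ~v_0 = True
        v_1 | ~v_0 = True
          ~v_0 = True
        ~v_0 = True
    ~((v_4 | v_1)) & ((~v_1 & ~v_2) | (v_1 & v_0)) = True
      ~((v_4 | v_1)) = True
        v_4 | v_1 = False
      (~v_1 & ~v_2) | (v_1 & v_0) = True
        ~v_1 & ~v_2 = True
          ~v_1 = True
          ~v_2 = True
        v_1 & v_0 = False
  ~(~(~v_4)) = True
    ~(~v_4) = False
      ~v_4 = True
Both conjuncts True, so the formula holds.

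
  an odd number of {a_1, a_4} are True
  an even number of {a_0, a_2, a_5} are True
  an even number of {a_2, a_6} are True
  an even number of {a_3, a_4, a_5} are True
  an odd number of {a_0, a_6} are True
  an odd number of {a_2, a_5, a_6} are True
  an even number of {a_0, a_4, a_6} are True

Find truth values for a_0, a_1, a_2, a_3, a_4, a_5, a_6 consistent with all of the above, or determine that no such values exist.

a_0 = True, a_1 = False, a_2 = False, a_3 = False, a_4 = True, a_5 = True, a_6 = False

{a_1, a_4}: 1 true → odd ✓
{a_0, a_2, a_5}: 2 true → even ✓
{a_2, a_6}: 0 true → even ✓
{a_3, a_4, a_5}: 2 true → even ✓
{a_0, a_6}: 1 true → odd ✓
{a_2, a_5, a_6}: 1 true → odd ✓
{a_0, a_4, a_6}: 2 true → even ✓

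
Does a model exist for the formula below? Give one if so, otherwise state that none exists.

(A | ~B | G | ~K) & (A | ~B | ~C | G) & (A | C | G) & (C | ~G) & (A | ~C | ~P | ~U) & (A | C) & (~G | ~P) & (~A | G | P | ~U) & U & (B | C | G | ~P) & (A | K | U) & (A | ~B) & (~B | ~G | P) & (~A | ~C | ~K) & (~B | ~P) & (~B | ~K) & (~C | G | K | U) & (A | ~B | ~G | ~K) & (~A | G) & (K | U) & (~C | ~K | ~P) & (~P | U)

U = True; P = False; A = True; K = False; B = False; G = True; C = True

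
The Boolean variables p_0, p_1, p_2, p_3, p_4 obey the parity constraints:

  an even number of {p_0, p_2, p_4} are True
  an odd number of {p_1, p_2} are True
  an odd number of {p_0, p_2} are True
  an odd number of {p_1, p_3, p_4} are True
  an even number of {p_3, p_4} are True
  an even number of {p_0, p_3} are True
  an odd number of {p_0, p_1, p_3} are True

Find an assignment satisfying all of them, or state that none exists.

p_0 = True; p_1 = True; p_2 = False; p_3 = True; p_4 = True

{p_0, p_2, p_4}: 2 true → even ✓
{p_1, p_2}: 1 true → odd ✓
{p_0, p_2}: 1 true → odd ✓
{p_1, p_3, p_4}: 3 true → odd ✓
{p_3, p_4}: 2 true → even ✓
{p_0, p_3}: 2 true → even ✓
{p_0, p_1, p_3}: 3 true → odd ✓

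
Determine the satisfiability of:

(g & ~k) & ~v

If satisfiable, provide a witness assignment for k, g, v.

k=F; g=T; v=F

  g & ~k = True
    ~k = True
  ~v = True
Both conjuncts True, so the formula holds.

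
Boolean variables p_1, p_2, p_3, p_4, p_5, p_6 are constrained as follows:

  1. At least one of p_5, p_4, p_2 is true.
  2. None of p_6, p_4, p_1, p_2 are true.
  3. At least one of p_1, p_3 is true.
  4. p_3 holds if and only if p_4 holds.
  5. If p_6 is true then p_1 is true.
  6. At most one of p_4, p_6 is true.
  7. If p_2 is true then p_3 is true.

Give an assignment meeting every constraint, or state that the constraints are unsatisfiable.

The formula is unsatisfiable.

Case p_3 = True:
  (2) forces p_6 = False.
  (2) forces p_4 = False.
  Constraint (4) is violated (p_3=T, p_4=F) — contradiction.
Case p_3 = False:
  (2) forces p_6 = False.
  (2) forces p_4 = False.
  (2) forces p_1 = False.
  Constraint (3) is violated (p_1=F, p_3=F) — contradiction.
Both cases fail — unsatisfiable.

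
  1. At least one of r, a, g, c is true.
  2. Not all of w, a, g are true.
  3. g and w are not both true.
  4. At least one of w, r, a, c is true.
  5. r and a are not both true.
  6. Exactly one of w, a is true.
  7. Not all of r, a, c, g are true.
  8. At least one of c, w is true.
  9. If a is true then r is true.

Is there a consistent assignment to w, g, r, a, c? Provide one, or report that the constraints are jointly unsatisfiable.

w = True, g = False, r = True, a = False, c = False

  (1) {r, a, g, c}: 1 true — at least one ✓
  (2) {w, a, g}: 1/3 true — not all ✓
  (3) g=F, w=T — not both ✓
  (4) {w, r, a, c}: 2 true — at least one ✓
  (5) r=T, a=F — not both ✓
  (6) {w, a}: 1 true — exactly one ✓
  (7) {r, a, c, g}: 1/4 true — not all ✓
  (8) {c, w}: 1 true — at least one ✓
  (9) a=F ⇒ r: vacuous ✓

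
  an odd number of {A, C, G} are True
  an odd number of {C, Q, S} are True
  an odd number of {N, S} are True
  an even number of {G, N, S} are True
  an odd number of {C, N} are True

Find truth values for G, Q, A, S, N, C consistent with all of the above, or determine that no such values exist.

G=T; Q=T; A=F; S=F; N=T; C=F

{A, C, G}: 1 true → odd ✓
{C, Q, S}: 1 true → odd ✓
{N, S}: 1 true → odd ✓
{G, N, S}: 2 true → even ✓
{C, N}: 1 true → odd ✓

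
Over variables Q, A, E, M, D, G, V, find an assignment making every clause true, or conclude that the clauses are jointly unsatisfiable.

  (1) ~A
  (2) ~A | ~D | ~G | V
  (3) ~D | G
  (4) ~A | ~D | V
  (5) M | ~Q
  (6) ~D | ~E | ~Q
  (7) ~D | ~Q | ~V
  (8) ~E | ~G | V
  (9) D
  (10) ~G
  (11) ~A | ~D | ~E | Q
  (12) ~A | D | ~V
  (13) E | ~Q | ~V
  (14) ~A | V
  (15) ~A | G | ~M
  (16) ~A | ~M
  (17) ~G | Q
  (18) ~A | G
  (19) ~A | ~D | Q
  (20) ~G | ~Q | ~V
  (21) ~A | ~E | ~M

UNSATISFIABLE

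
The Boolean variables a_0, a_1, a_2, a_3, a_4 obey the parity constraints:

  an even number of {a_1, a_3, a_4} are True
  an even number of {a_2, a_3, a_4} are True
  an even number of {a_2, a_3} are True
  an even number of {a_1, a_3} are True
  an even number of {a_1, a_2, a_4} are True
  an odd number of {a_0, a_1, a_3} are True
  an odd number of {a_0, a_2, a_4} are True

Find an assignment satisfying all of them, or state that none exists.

a_0 = True, a_1 = False, a_2 = False, a_3 = False, a_4 = False

{a_1, a_3, a_4}: 0 true → even ✓
{a_2, a_3, a_4}: 0 true → even ✓
{a_2, a_3}: 0 true → even ✓
{a_1, a_3}: 0 true → even ✓
{a_1, a_2, a_4}: 0 true → even ✓
{a_0, a_1, a_3}: 1 true → odd ✓
{a_0, a_2, a_4}: 1 true → odd ✓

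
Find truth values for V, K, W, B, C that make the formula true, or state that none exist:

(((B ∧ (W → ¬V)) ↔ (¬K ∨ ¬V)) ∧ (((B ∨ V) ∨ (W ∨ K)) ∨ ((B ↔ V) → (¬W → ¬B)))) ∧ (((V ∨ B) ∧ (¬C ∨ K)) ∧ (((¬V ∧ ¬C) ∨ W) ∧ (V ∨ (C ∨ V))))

V: True, K: True, W: True, B: True, C: False

  ((B ∧ (W → ¬V)) ↔ (¬K ∨ ¬V)) ∧ (((B ∨ V) ∨ (W ∨ K)) ∨ ((B ↔ V) → (¬W → ¬B))) = True
    (B ∧ (W → ¬V)) ↔ (¬K ∨ ¬V) = True
      B ∧ (W → ¬V) = False
        W → ¬V = False
          ¬V = False
      ¬K ∨ ¬V = False
        ¬K = False
        ¬V = False
    ((B ∨ V) ∨ (W ∨ K)) ∨ ((B ↔ V) → (¬W → ¬B)) = True
      (B ∨ V) ∨ (W ∨ K) = True
        B ∨ V = True
        W ∨ K = True
      (B ↔ V) → (¬W → ¬B) = True
        B ↔ V = True
        ¬W → ¬B = True
          ¬W = False
          ¬B = False
  ((V ∨ B) ∧ (¬C ∨ K)) ∧ (((¬V ∧ ¬C) ∨ W) ∧ (V ∨ (C ∨ V))) = True
    (V ∨ B) ∧ (¬C ∨ K) = True
      V ∨ B = True
      ¬C ∨ K = True
        ¬C = True
    ((¬V ∧ ¬C) ∨ W) ∧ (V ∨ (C ∨ V)) = True
      (¬V ∧ ¬C) ∨ W = True
        ¬V ∧ ¬C = False
          ¬V = False
          ¬C = True
      V ∨ (C ∨ V) = True
        C ∨ V = True
Both conjuncts True, so the formula holds.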